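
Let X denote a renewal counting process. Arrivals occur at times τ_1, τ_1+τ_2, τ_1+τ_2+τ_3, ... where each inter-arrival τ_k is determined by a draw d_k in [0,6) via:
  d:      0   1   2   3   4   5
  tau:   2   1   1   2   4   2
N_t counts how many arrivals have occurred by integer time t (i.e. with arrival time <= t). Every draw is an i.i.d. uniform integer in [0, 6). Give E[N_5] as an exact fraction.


Inter-arrival values over d=0..5: [2, 1, 1, 2, 4, 2]
Each d has probability 1/6, so the pmf of τ is: f(1) = 1/3, f(2) = 1/2, f(4) = 1/6
Renewal equation for m(n) = E[N_n]: condition on τ_1 = k (if k <= n, one arrival plus a fresh copy on the remaining n−k steps): m(n) = F(n) + Σ_{k<=n} f(k)·m(n−k), where F(n) = P(τ <= n) and m(0) = 0
m(1) = F(1) = 1/3
m(2) = F(2) + f(1)·m(1) = 5/6 + 1/3·1/3 = 17/18
m(3) = F(3) + f(1)·m(2) + f(2)·m(1) = 5/6 + 1/3·17/18 + 1/2·1/3 = 71/54
m(4) = F(4) + f(1)·m(3) + f(2)·m(2) = 1 + 1/3·71/54 + 1/2·17/18 = 619/324
m(5) = F(5) + f(1)·m(4) + f(2)·m(3) + f(4)·m(1) = 1 + 1/3·619/324 + 1/2·71/54 + 1/6·1/3 = 571/243
E[N_5] = m(5) = 571/243

571/243


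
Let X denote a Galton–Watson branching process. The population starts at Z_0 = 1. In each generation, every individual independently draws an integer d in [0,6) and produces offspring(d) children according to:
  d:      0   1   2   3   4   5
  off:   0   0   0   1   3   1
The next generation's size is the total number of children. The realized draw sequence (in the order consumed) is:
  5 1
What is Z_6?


gen 0: Z_0=1, draws=[5], offspring=[1], Z_1=1
gen 1: Z_1=1, draws=[1], offspring=[0], Z_2=0
gen 2: Z_2=0, draws=[], offspring=[], Z_3=0
gen 3: Z_3=0, draws=[], offspring=[], Z_4=0
gen 4: Z_4=0, draws=[], offspring=[], Z_5=0
gen 5: Z_5=0, draws=[], offspring=[], Z_6=0

0


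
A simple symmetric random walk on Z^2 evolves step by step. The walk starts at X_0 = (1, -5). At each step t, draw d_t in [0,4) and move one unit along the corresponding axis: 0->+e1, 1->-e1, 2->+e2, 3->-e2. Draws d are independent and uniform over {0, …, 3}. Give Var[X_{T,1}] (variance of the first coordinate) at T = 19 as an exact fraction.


Outcome values over d=0..3: [1, -1, 0, 0]
Σy = 0, Σy² = 2, M = 4
μ = 0/4 = 0,  σ² = 2/4 − (0)² = 1/2
Independent increments: Var[X_19] = 19·σ² = 19·(1/2) = 19/2

19/2


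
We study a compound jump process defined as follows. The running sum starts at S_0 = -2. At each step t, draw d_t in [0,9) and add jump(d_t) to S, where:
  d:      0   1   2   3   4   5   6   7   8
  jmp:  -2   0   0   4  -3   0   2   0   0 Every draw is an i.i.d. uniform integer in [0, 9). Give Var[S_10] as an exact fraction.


2960/81

Outcome values over d=0..8: [-2, 0, 0, 4, -3, 0, 2, 0, 0]
Σy = 1, Σy² = 33, M = 9
μ = 1/9 = 1/9,  σ² = 33/9 − (1/9)² = 296/81
Independent increments: Var[S_10] = 10·σ² = 10·(296/81) = 2960/81


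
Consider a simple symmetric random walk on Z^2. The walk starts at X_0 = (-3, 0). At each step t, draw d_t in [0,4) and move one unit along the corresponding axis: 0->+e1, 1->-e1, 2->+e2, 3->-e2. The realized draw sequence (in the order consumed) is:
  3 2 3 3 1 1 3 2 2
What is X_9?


(-5, -1)

t=0: X=(-3, 0), d=3 → -e2, X_1=(-3, -1)
t=1: X=(-3, -1), d=2 → +e2, X_2=(-3, 0)
t=2: X=(-3, 0), d=3 → -e2, X_3=(-3, -1)
t=3: X=(-3, -1), d=3 → -e2, X_4=(-3, -2)
t=4: X=(-3, -2), d=1 → -e1, X_5=(-4, -2)
t=5: X=(-4, -2), d=1 → -e1, X_6=(-5, -2)
t=6: X=(-5, -2), d=3 → -e2, X_7=(-5, -3)
t=7: X=(-5, -3), d=2 → +e2, X_8=(-5, -2)
t=8: X=(-5, -2), d=2 → +e2, X_9=(-5, -1)


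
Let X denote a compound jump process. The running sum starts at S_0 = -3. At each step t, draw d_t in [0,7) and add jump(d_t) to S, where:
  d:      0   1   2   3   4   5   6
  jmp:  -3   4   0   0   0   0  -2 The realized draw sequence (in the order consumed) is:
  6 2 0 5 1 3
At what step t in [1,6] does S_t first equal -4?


5

t=0: S=-3, d=6, jump=-2, S_1=-5
t=1: S=-5, d=2, jump=0, S_2=-5
t=2: S=-5, d=0, jump=-3, S_3=-8
t=3: S=-8, d=5, jump=0, S_4=-8
t=4: S=-8, d=1, jump=4, S_5=-4
t=5: S=-4, d=3, jump=0, S_6=-4


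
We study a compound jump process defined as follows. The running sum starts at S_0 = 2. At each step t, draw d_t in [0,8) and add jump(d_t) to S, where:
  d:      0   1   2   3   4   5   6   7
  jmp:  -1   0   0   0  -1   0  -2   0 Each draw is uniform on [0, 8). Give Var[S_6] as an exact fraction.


3

Outcome values over d=0..7: [-1, 0, 0, 0, -1, 0, -2, 0]
Σy = -4, Σy² = 6, M = 8
μ = -4/8 = -1/2,  σ² = 6/8 − (-1/2)² = 1/2
Independent increments: Var[S_6] = 6·σ² = 6·(1/2) = 3


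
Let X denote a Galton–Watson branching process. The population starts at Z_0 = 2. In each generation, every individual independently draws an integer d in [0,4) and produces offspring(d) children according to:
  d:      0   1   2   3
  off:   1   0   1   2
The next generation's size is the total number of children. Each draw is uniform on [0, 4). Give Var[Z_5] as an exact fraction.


Outcome values over d=0..3: [1, 0, 1, 2]
Σy = 4, Σy² = 6, M = 4
μ = 4/4 = 1,  σ² = 6/4 − (1)² = 1/2
V_0 = 0, E_0 = 2
V_1 = 1/2·E_0 + (1)²·V_0 = 1;  E_1 = 2
V_2 = 1/2·E_1 + (1)²·V_1 = 2;  E_2 = 2
V_3 = 1/2·E_2 + (1)²·V_2 = 3;  E_3 = 2
V_4 = 1/2·E_3 + (1)²·V_3 = 4;  E_4 = 2
V_5 = 1/2·E_4 + (1)²·V_4 = 5;  E_5 = 2

5


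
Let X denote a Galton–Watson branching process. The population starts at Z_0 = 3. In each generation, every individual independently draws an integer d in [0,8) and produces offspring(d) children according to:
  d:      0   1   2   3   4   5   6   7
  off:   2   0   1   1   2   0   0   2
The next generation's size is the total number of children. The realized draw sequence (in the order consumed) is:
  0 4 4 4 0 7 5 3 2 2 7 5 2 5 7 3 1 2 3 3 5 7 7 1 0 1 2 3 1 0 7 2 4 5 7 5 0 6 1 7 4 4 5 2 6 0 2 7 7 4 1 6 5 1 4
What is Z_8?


9

gen 0: Z_0=3, draws=[0, 4, 4], offspring=[2, 2, 2], Z_1=6
gen 1: Z_1=6, draws=[4, 0, 7, 5, 3, 2], offspring=[2, 2, 2, 0, 1, 1], Z_2=8
gen 2: Z_2=8, draws=[2, 7, 5, 2, 5, 7, 3, 1], offspring=[1, 2, 0, 1, 0, 2, 1, 0], Z_3=7
gen 3: Z_3=7, draws=[2, 3, 3, 5, 7, 7, 1], offspring=[1, 1, 1, 0, 2, 2, 0], Z_4=7
gen 4: Z_4=7, draws=[0, 1, 2, 3, 1, 0, 7], offspring=[2, 0, 1, 1, 0, 2, 2], Z_5=8
gen 5: Z_5=8, draws=[2, 4, 5, 7, 5, 0, 6, 1], offspring=[1, 2, 0, 2, 0, 2, 0, 0], Z_6=7
gen 6: Z_6=7, draws=[7, 4, 4, 5, 2, 6, 0], offspring=[2, 2, 2, 0, 1, 0, 2], Z_7=9
gen 7: Z_7=9, draws=[2, 7, 7, 4, 1, 6, 5, 1, 4], offspring=[1, 2, 2, 2, 0, 0, 0, 0, 2], Z_8=9


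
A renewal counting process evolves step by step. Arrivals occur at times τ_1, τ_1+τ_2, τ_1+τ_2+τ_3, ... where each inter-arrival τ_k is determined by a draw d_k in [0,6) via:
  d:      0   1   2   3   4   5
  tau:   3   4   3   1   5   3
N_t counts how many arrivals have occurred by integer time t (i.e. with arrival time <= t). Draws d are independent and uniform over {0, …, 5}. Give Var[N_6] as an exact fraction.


Inter-arrival values over d=0..5: [3, 4, 3, 1, 5, 3]
Each d has probability 1/6, so the pmf of τ is: f(1) = 1/6, f(3) = 1/2, f(4) = 1/6, f(5) = 1/6
Let p_n(j) = P(N_n = j), with p_0 = [1]. Condition on τ_1: p_n(0) = P(τ > n), and for j >= 1, p_n(j) = Σ_{k<=n} f(k)·p_{n−k}(j−1)
p_1 = [5/6, 1/6]  (j = 0..1)
p_2 = [5/6, 5/36, 1/36]  (j = 0..2)
p_3 = [1/3, 23/36, 5/216, 1/216]  (j = 0..3)
p_4 = [1/6, 23/36, 41/216, 5/1296, 1/1296]  (j = 0..4)
p_5 = [0, 3/4, 11/54, 59/1296, 5/7776, 1/7776]  (j = 0..5)
p_6 = [0, 4/9, 107/216, 65/1296, 77/7776, 5/46656, 1/46656]  (j = 0..6)
E[N_6] = Σ j·p_6(j) = 75859/46656;  E[N_6²] = Σ j²·p_6(j) = 141797/46656
Var[N_6] = 141797/46656 − (75859/46656)² = 861092951/2176782336

861092951/2176782336


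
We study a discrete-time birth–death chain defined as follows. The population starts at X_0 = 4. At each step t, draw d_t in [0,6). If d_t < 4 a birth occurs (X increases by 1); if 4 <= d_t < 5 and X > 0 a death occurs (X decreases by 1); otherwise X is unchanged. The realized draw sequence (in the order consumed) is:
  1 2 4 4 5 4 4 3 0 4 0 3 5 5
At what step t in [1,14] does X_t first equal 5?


t=0: X=4, d=1 → birth, X_1=5
t=1: X=5, d=2 → birth, X_2=6
t=2: X=6, d=4 → death, X_3=5
t=3: X=5, d=4 → death, X_4=4
t=4: X=4, d=5 → hold, X_5=4
t=5: X=4, d=4 → death, X_6=3
t=6: X=3, d=4 → death, X_7=2
t=7: X=2, d=3 → birth, X_8=3
t=8: X=3, d=0 → birth, X_9=4
t=9: X=4, d=4 → death, X_10=3
t=10: X=3, d=0 → birth, X_11=4
t=11: X=4, d=3 → birth, X_12=5
t=12: X=5, d=5 → hold, X_13=5
t=13: X=5, d=5 → hold, X_14=5

1


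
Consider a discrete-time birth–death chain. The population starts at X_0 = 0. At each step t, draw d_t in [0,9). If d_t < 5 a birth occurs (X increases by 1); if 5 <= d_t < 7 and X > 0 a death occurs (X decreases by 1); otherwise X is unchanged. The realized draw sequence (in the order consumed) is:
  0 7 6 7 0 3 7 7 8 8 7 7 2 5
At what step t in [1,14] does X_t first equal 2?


6

t=0: X=0, d=0 → birth, X_1=1
t=1: X=1, d=7 → hold, X_2=1
t=2: X=1, d=6 → death, X_3=0
t=3: X=0, d=7 → hold, X_4=0
t=4: X=0, d=0 → birth, X_5=1
t=5: X=1, d=3 → birth, X_6=2
t=6: X=2, d=7 → hold, X_7=2
t=7: X=2, d=7 → hold, X_8=2
t=8: X=2, d=8 → hold, X_9=2
t=9: X=2, d=8 → hold, X_10=2
t=10: X=2, d=7 → hold, X_11=2
t=11: X=2, d=7 → hold, X_12=2
t=12: X=2, d=2 → birth, X_13=3
t=13: X=3, d=5 → death, X_14=2


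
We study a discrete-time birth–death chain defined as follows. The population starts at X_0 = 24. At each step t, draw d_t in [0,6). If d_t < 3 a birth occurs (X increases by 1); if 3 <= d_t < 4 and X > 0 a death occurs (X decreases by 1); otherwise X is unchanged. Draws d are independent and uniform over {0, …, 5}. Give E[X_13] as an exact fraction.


85/3

X can drop by at most 1 per step and X_0 = 24 > T = 13, so X_t >= 24 − t >= 11 > 0 for every t <= 13: the floor at 0 (the 'and X > 0' condition) never binds. Hence X_13 = X_0 + Σ_{t<13} Y_t with i.i.d. increments Y_t = y(d_t) ∈ {+1, −1, 0}.
Outcome values over d=0..5: [1, 1, 1, -1, 0, 0]
Σy = 2, Σy² = 4, M = 6
μ = 2/6 = 1/3,  σ² = 4/6 − (1/3)² = 5/9
E[X_13] = 24 + 13·(1/3) = 85/3


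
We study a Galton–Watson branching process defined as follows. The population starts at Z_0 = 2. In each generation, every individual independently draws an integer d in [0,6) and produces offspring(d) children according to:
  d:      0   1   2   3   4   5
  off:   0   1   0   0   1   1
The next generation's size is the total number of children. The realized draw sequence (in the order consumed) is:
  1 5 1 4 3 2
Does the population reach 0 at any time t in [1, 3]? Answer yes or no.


gen 0: Z_0=2, draws=[1, 5], offspring=[1, 1], Z_1=2
gen 1: Z_1=2, draws=[1, 4], offspring=[1, 1], Z_2=2
gen 2: Z_2=2, draws=[3, 2], offspring=[0, 0], Z_3=0

yes


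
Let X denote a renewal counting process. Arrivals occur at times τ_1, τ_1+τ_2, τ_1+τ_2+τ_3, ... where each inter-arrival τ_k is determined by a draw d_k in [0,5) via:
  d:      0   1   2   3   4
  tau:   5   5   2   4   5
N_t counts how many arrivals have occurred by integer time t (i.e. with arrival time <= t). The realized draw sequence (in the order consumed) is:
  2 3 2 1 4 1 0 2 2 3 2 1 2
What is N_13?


4

draw d_1=2: τ_1=2, arrival time A_1=2
draw d_2=3: τ_2=4, arrival time A_2=6
draw d_3=2: τ_3=2, arrival time A_3=8
draw d_4=1: τ_4=5, arrival time A_4=13
draw d_5=4: τ_5=5, arrival time A_5=18
draw d_6=1: τ_6=5, arrival time A_6=23
draw d_7=0: τ_7=5, arrival time A_7=28
draw d_8=2: τ_8=2, arrival time A_8=30
draw d_9=2: τ_9=2, arrival time A_9=32
draw d_10=3: τ_10=4, arrival time A_10=36
draw d_11=2: τ_11=2, arrival time A_11=38
draw d_12=1: τ_12=5, arrival time A_12=43
draw d_13=2: τ_13=2, arrival time A_13=45
N_t over t=0..13: 0:0 1:0 2:1 3:1 4:1 5:1 6:2 7:2 8:3 9:3 10:3 11:3 12:3 13:4


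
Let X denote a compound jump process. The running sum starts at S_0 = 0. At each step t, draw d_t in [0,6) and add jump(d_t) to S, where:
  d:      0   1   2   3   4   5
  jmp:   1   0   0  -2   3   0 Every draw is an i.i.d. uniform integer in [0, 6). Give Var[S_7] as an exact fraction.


Outcome values over d=0..5: [1, 0, 0, -2, 3, 0]
Σy = 2, Σy² = 14, M = 6
μ = 2/6 = 1/3,  σ² = 14/6 − (1/3)² = 20/9
Independent increments: Var[S_7] = 7·σ² = 7·(20/9) = 140/9

140/9


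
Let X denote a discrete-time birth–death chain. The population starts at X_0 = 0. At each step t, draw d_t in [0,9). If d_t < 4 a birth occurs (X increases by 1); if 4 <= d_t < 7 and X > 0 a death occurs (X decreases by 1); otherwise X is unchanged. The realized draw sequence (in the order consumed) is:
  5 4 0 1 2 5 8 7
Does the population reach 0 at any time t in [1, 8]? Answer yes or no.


yes

t=0: X=0, d=5 → hold, X_1=0
t=1: X=0, d=4 → hold, X_2=0
t=2: X=0, d=0 → birth, X_3=1
t=3: X=1, d=1 → birth, X_4=2
t=4: X=2, d=2 → birth, X_5=3
t=5: X=3, d=5 → death, X_6=2
t=6: X=2, d=8 → hold, X_7=2
t=7: X=2, d=7 → hold, X_8=2


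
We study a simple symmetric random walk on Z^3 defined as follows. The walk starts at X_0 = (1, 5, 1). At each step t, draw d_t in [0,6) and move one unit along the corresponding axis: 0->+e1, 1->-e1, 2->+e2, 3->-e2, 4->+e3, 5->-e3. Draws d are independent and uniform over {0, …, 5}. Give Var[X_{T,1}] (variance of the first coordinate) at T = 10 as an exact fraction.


10/3

Outcome values over d=0..5: [1, -1, 0, 0, 0, 0]
Σy = 0, Σy² = 2, M = 6
μ = 0/6 = 0,  σ² = 2/6 − (0)² = 1/3
Independent increments: Var[X_10] = 10·σ² = 10·(1/3) = 10/3


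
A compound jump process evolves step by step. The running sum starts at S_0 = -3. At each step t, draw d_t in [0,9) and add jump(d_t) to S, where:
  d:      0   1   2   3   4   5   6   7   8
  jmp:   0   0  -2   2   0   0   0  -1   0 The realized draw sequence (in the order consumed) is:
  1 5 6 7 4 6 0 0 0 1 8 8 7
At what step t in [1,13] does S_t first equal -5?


13

t=0: S=-3, d=1, jump=0, S_1=-3
t=1: S=-3, d=5, jump=0, S_2=-3
t=2: S=-3, d=6, jump=0, S_3=-3
t=3: S=-3, d=7, jump=-1, S_4=-4
t=4: S=-4, d=4, jump=0, S_5=-4
t=5: S=-4, d=6, jump=0, S_6=-4
t=6: S=-4, d=0, jump=0, S_7=-4
t=7: S=-4, d=0, jump=0, S_8=-4
t=8: S=-4, d=0, jump=0, S_9=-4
t=9: S=-4, d=1, jump=0, S_10=-4
t=10: S=-4, d=8, jump=0, S_11=-4
t=11: S=-4, d=8, jump=0, S_12=-4
t=12: S=-4, d=7, jump=-1, S_13=-5


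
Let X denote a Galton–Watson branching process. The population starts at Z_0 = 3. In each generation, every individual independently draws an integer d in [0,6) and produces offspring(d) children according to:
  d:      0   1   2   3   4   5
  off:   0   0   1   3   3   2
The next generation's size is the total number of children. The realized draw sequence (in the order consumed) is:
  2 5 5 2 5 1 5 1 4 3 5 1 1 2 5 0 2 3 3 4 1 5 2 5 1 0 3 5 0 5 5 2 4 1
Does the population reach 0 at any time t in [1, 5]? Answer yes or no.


gen 0: Z_0=3, draws=[2, 5, 5], offspring=[1, 2, 2], Z_1=5
gen 1: Z_1=5, draws=[2, 5, 1, 5, 1], offspring=[1, 2, 0, 2, 0], Z_2=5
gen 2: Z_2=5, draws=[4, 3, 5, 1, 1], offspring=[3, 3, 2, 0, 0], Z_3=8
gen 3: Z_3=8, draws=[2, 5, 0, 2, 3, 3, 4, 1], offspring=[1, 2, 0, 1, 3, 3, 3, 0], Z_4=13
gen 4: Z_4=13, draws=[5, 2, 5, 1, 0, 3, 5, 0, 5, 5, 2, 4, 1], offspring=[2, 1, 2, 0, 0, 3, 2, 0, 2, 2, 1, 3, 0], Z_5=18

no


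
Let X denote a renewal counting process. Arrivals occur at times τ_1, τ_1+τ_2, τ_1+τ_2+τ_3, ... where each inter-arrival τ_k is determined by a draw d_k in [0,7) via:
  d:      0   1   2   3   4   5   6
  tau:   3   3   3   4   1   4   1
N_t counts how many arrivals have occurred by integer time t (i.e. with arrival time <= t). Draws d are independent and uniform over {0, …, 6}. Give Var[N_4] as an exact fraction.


Inter-arrival values over d=0..6: [3, 3, 3, 4, 1, 4, 1]
Each d has probability 1/7, so the pmf of τ is: f(1) = 2/7, f(3) = 3/7, f(4) = 2/7
Let p_n(j) = P(N_n = j), with p_0 = [1]. Condition on τ_1: p_n(0) = P(τ > n), and for j >= 1, p_n(j) = Σ_{k<=n} f(k)·p_{n−k}(j−1)
p_1 = [5/7, 2/7]  (j = 0..1)
p_2 = [5/7, 10/49, 4/49]  (j = 0..2)
p_3 = [2/7, 31/49, 20/343, 8/343]  (j = 0..3)
p_4 = [0, 33/49, 104/343, 40/2401, 16/2401]  (j = 0..4)
E[N_4] = Σ j·p_4(j) = 3257/2401;  E[N_4²] = Σ j²·p_4(j) = 15/7
Var[N_4] = 15/7 − (3257/2401)² = 1745096/5764801

1745096/5764801


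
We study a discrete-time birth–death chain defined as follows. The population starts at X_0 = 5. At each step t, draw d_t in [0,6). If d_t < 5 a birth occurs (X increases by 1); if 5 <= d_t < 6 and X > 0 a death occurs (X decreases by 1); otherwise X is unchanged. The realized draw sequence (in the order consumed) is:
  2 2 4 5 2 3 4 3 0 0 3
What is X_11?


t=0: X=5, d=2 → birth, X_1=6
t=1: X=6, d=2 → birth, X_2=7
t=2: X=7, d=4 → birth, X_3=8
t=3: X=8, d=5 → death, X_4=7
t=4: X=7, d=2 → birth, X_5=8
t=5: X=8, d=3 → birth, X_6=9
t=6: X=9, d=4 → birth, X_7=10
t=7: X=10, d=3 → birth, X_8=11
t=8: X=11, d=0 → birth, X_9=12
t=9: X=12, d=0 → birth, X_10=13
t=10: X=13, d=3 → birth, X_11=14

14


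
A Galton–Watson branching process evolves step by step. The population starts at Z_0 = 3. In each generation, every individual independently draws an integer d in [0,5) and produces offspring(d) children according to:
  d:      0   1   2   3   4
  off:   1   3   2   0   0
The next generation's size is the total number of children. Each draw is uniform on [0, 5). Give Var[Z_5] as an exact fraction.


Outcome values over d=0..4: [1, 3, 2, 0, 0]
Σy = 6, Σy² = 14, M = 5
μ = 6/5 = 6/5,  σ² = 14/5 − (6/5)² = 34/25
V_0 = 0, E_0 = 3
V_1 = 34/25·E_0 + (6/5)²·V_0 = 102/25;  E_1 = 18/5
V_2 = 34/25·E_1 + (6/5)²·V_1 = 6732/625;  E_2 = 108/25
V_3 = 34/25·E_2 + (6/5)²·V_2 = 334152/15625;  E_3 = 648/125
V_4 = 34/25·E_3 + (6/5)²·V_3 = 14783472/390625;  E_4 = 3888/625
V_5 = 34/25·E_4 + (6/5)²·V_4 = 614824992/9765625;  E_5 = 23328/3125

614824992/9765625


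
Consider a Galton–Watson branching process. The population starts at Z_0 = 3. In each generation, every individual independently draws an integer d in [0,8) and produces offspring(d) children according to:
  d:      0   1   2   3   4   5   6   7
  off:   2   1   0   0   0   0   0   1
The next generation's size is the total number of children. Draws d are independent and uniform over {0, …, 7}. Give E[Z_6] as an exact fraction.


3/64

Outcome values over d=0..7: [2, 1, 0, 0, 0, 0, 0, 1]
Σy = 4, Σy² = 6, M = 8
μ = 4/8 = 1/2,  σ² = 6/8 − (1/2)² = 1/2
E[Z_0] = 3
E[Z_1] = 1/2·E[Z_0] = 3/2
E[Z_2] = 1/2·E[Z_1] = 3/4
E[Z_3] = 1/2·E[Z_2] = 3/8
E[Z_4] = 1/2·E[Z_3] = 3/16
E[Z_5] = 1/2·E[Z_4] = 3/32
E[Z_6] = 1/2·E[Z_5] = 3/64


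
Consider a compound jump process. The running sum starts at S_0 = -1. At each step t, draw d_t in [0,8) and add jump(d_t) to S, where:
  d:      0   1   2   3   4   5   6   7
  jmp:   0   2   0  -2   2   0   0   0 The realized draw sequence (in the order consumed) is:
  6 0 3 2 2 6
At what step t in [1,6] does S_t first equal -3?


t=0: S=-1, d=6, jump=0, S_1=-1
t=1: S=-1, d=0, jump=0, S_2=-1
t=2: S=-1, d=3, jump=-2, S_3=-3
t=3: S=-3, d=2, jump=0, S_4=-3
t=4: S=-3, d=2, jump=0, S_5=-3
t=5: S=-3, d=6, jump=0, S_6=-3

3


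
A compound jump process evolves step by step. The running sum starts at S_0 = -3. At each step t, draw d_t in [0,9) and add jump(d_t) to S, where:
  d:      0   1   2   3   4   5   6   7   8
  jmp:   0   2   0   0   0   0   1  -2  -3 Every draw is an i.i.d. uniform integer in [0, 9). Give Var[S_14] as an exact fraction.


2212/81

Outcome values over d=0..8: [0, 2, 0, 0, 0, 0, 1, -2, -3]
Σy = -2, Σy² = 18, M = 9
μ = -2/9 = -2/9,  σ² = 18/9 − (-2/9)² = 158/81
Independent increments: Var[S_14] = 14·σ² = 14·(158/81) = 2212/81


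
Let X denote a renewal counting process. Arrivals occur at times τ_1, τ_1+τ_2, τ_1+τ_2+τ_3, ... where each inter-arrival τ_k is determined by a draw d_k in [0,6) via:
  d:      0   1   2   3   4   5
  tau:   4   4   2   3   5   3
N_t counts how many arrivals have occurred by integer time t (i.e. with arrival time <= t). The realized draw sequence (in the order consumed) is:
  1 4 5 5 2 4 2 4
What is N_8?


draw d_1=1: τ_1=4, arrival time A_1=4
draw d_2=4: τ_2=5, arrival time A_2=9
draw d_3=5: τ_3=3, arrival time A_3=12
draw d_4=5: τ_4=3, arrival time A_4=15
draw d_5=2: τ_5=2, arrival time A_5=17
draw d_6=4: τ_6=5, arrival time A_6=22
draw d_7=2: τ_7=2, arrival time A_7=24
draw d_8=4: τ_8=5, arrival time A_8=29
N_t over t=0..8: 0:0 1:0 2:0 3:0 4:1 5:1 6:1 7:1 8:1

1


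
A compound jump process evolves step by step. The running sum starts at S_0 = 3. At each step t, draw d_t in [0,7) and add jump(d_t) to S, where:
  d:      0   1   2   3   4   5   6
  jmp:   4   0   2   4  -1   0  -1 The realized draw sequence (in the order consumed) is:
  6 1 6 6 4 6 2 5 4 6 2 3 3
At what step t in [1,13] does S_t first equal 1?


3

t=0: S=3, d=6, jump=-1, S_1=2
t=1: S=2, d=1, jump=0, S_2=2
t=2: S=2, d=6, jump=-1, S_3=1
t=3: S=1, d=6, jump=-1, S_4=0
t=4: S=0, d=4, jump=-1, S_5=-1
t=5: S=-1, d=6, jump=-1, S_6=-2
t=6: S=-2, d=2, jump=2, S_7=0
t=7: S=0, d=5, jump=0, S_8=0
t=8: S=0, d=4, jump=-1, S_9=-1
t=9: S=-1, d=6, jump=-1, S_10=-2
t=10: S=-2, d=2, jump=2, S_11=0
t=11: S=0, d=3, jump=4, S_12=4
t=12: S=4, d=3, jump=4, S_13=8


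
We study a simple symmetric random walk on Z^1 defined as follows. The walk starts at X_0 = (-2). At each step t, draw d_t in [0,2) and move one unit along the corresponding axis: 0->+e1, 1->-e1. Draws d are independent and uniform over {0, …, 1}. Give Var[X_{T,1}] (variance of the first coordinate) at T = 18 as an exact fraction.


18

Outcome values over d=0..1: [1, -1]
Σy = 0, Σy² = 2, M = 2
μ = 0/2 = 0,  σ² = 2/2 − (0)² = 1
Independent increments: Var[X_18] = 18·σ² = 18·(1) = 18


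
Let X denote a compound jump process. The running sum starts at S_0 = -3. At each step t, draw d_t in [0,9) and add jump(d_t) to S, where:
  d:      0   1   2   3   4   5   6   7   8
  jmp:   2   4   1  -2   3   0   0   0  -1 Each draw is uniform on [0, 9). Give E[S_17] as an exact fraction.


92/9

Outcome values over d=0..8: [2, 4, 1, -2, 3, 0, 0, 0, -1]
Σy = 7, Σy² = 35, M = 9
μ = 7/9 = 7/9,  σ² = 35/9 − (7/9)² = 266/81
E[S_17] = -3 + 17·(7/9) = 92/9


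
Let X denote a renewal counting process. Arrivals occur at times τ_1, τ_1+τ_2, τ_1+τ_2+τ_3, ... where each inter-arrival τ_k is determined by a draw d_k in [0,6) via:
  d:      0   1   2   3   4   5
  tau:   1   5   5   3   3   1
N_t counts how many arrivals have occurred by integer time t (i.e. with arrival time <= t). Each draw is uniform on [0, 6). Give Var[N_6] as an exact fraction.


362936/531441

Inter-arrival values over d=0..5: [1, 5, 5, 3, 3, 1]
Each d has probability 1/6, so the pmf of τ is: f(1) = 1/3, f(3) = 1/3, f(5) = 1/3
Let p_n(j) = P(N_n = j), with p_0 = [1]. Condition on τ_1: p_n(0) = P(τ > n), and for j >= 1, p_n(j) = Σ_{k<=n} f(k)·p_{n−k}(j−1)
p_1 = [2/3, 1/3]  (j = 0..1)
p_2 = [2/3, 2/9, 1/9]  (j = 0..2)
p_3 = [1/3, 5/9, 2/27, 1/27]  (j = 0..3)
p_4 = [1/3, 1/3, 8/27, 2/81, 1/81]  (j = 0..4)
p_5 = [0, 2/3, 5/27, 11/81, 2/243, 1/243]  (j = 0..5)
p_6 = [0, 1/3, 14/27, 7/81, 14/243, 2/729, 1/729]  (j = 0..6)
E[N_6] = Σ j·p_6(j) = 1372/729;  E[N_6²] = Σ j²·p_6(j) = 3080/729
Var[N_6] = 3080/729 − (1372/729)² = 362936/531441


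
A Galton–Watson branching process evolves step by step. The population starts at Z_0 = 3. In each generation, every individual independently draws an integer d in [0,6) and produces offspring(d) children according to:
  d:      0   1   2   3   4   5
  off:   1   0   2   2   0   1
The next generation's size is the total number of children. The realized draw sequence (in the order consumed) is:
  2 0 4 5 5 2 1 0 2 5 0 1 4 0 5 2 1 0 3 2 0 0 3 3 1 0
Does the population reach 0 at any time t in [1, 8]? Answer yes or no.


gen 0: Z_0=3, draws=[2, 0, 4], offspring=[2, 1, 0], Z_1=3
gen 1: Z_1=3, draws=[5, 5, 2], offspring=[1, 1, 2], Z_2=4
gen 2: Z_2=4, draws=[1, 0, 2, 5], offspring=[0, 1, 2, 1], Z_3=4
gen 3: Z_3=4, draws=[0, 1, 4, 0], offspring=[1, 0, 0, 1], Z_4=2
gen 4: Z_4=2, draws=[5, 2], offspring=[1, 2], Z_5=3
gen 5: Z_5=3, draws=[1, 0, 3], offspring=[0, 1, 2], Z_6=3
gen 6: Z_6=3, draws=[2, 0, 0], offspring=[2, 1, 1], Z_7=4
gen 7: Z_7=4, draws=[3, 3, 1, 0], offspring=[2, 2, 0, 1], Z_8=5

no


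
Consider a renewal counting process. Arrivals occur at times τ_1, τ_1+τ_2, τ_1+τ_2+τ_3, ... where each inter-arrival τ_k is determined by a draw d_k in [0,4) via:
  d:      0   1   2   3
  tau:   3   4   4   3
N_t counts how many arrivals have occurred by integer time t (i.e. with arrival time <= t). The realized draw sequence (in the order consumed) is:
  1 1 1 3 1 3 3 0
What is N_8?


2

draw d_1=1: τ_1=4, arrival time A_1=4
draw d_2=1: τ_2=4, arrival time A_2=8
draw d_3=1: τ_3=4, arrival time A_3=12
draw d_4=3: τ_4=3, arrival time A_4=15
draw d_5=1: τ_5=4, arrival time A_5=19
draw d_6=3: τ_6=3, arrival time A_6=22
draw d_7=3: τ_7=3, arrival time A_7=25
draw d_8=0: τ_8=3, arrival time A_8=28
N_t over t=0..8: 0:0 1:0 2:0 3:0 4:1 5:1 6:1 7:1 8:2


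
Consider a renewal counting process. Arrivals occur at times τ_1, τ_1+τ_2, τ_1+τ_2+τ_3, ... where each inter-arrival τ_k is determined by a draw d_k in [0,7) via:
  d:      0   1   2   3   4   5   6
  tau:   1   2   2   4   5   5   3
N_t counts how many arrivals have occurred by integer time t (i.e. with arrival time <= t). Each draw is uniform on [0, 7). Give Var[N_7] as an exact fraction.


428175584528/678223072849

Inter-arrival values over d=0..6: [1, 2, 2, 4, 5, 5, 3]
Each d has probability 1/7, so the pmf of τ is: f(1) = 1/7, f(2) = 2/7, f(3) = 1/7, f(4) = 1/7, f(5) = 2/7
Let p_n(j) = P(N_n = j), with p_0 = [1]. Condition on τ_1: p_n(0) = P(τ > n), and for j >= 1, p_n(j) = Σ_{k<=n} f(k)·p_{n−k}(j−1)
p_1 = [6/7, 1/7]  (j = 0..1)
p_2 = [4/7, 20/49, 1/49]  (j = 0..2)
p_3 = [3/7, 23/49, 34/343, 1/343]  (j = 0..3)
p_4 = [2/7, 24/49, 10/49, 48/2401, 1/2401]  (j = 0..4)
p_5 = [0, 32/49, 97/343, 145/2401, 62/16807, 1/16807]  (j = 0..5)
p_6 = [0, 23/49, 137/343, 278/2401, 248/16807, 76/117649, 1/117649]  (j = 0..6)
p_7 = [0, 13/49, 174/343, 449/2401, 89/2401, 379/117649, 90/823543, 1/823543]  (j = 0..7)
E[N_7] = Σ j·p_7(j) = 1651980/823543;  E[N_7²] = Σ j²·p_7(j) = 3833696/823543
Var[N_7] = 3833696/823543 − (1651980/823543)² = 428175584528/678223072849


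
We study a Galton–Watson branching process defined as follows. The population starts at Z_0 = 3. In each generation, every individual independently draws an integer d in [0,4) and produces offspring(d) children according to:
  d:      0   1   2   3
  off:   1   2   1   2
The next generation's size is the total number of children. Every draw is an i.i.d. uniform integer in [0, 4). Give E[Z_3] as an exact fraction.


Outcome values over d=0..3: [1, 2, 1, 2]
Σy = 6, Σy² = 10, M = 4
μ = 6/4 = 3/2,  σ² = 10/4 − (3/2)² = 1/4
E[Z_0] = 3
E[Z_1] = 3/2·E[Z_0] = 9/2
E[Z_2] = 3/2·E[Z_1] = 27/4
E[Z_3] = 3/2·E[Z_2] = 81/8

81/8


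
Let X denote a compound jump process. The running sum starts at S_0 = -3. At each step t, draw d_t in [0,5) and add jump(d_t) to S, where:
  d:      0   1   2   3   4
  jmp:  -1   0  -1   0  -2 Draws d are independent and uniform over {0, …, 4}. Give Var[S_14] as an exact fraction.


196/25

Outcome values over d=0..4: [-1, 0, -1, 0, -2]
Σy = -4, Σy² = 6, M = 5
μ = -4/5 = -4/5,  σ² = 6/5 − (-4/5)² = 14/25
Independent increments: Var[S_14] = 14·σ² = 14·(14/25) = 196/25


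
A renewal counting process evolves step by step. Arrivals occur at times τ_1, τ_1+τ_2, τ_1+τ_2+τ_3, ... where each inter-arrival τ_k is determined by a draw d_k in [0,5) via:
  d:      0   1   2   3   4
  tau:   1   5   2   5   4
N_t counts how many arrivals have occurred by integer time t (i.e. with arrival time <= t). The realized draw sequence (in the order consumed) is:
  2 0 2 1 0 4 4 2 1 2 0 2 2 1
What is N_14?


5

draw d_1=2: τ_1=2, arrival time A_1=2
draw d_2=0: τ_2=1, arrival time A_2=3
draw d_3=2: τ_3=2, arrival time A_3=5
draw d_4=1: τ_4=5, arrival time A_4=10
draw d_5=0: τ_5=1, arrival time A_5=11
draw d_6=4: τ_6=4, arrival time A_6=15
draw d_7=4: τ_7=4, arrival time A_7=19
draw d_8=2: τ_8=2, arrival time A_8=21
draw d_9=1: τ_9=5, arrival time A_9=26
draw d_10=2: τ_10=2, arrival time A_10=28
draw d_11=0: τ_11=1, arrival time A_11=29
draw d_12=2: τ_12=2, arrival time A_12=31
draw d_13=2: τ_13=2, arrival time A_13=33
draw d_14=1: τ_14=5, arrival time A_14=38
N_t over t=0..14: 0:0 1:0 2:1 3:2 4:2 5:3 6:3 7:3 8:3 9:3 10:4 11:5 12:5 13:5 14:5


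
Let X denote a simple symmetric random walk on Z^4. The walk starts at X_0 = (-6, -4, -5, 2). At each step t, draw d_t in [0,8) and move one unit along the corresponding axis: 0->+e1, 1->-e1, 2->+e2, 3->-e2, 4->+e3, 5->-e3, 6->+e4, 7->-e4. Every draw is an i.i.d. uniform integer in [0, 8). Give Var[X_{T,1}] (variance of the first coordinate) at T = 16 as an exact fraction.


4

Outcome values over d=0..7: [1, -1, 0, 0, 0, 0, 0, 0]
Σy = 0, Σy² = 2, M = 8
μ = 0/8 = 0,  σ² = 2/8 − (0)² = 1/4
Independent increments: Var[X_16] = 16·σ² = 16·(1/4) = 4


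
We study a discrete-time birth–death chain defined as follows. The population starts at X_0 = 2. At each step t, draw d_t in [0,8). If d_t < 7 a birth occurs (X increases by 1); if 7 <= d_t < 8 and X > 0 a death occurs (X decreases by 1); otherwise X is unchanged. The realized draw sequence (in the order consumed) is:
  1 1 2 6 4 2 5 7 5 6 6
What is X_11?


11

t=0: X=2, d=1 → birth, X_1=3
t=1: X=3, d=1 → birth, X_2=4
t=2: X=4, d=2 → birth, X_3=5
t=3: X=5, d=6 → birth, X_4=6
t=4: X=6, d=4 → birth, X_5=7
t=5: X=7, d=2 → birth, X_6=8
t=6: X=8, d=5 → birth, X_7=9
t=7: X=9, d=7 → death, X_8=8
t=8: X=8, d=5 → birth, X_9=9
t=9: X=9, d=6 → birth, X_10=10
t=10: X=10, d=6 → birth, X_11=11


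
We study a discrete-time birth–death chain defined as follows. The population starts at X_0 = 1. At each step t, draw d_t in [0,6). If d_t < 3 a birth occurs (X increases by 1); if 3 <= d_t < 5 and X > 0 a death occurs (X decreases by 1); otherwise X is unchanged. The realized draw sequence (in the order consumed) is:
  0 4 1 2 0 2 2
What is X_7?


t=0: X=1, d=0 → birth, X_1=2
t=1: X=2, d=4 → death, X_2=1
t=2: X=1, d=1 → birth, X_3=2
t=3: X=2, d=2 → birth, X_4=3
t=4: X=3, d=0 → birth, X_5=4
t=5: X=4, d=2 → birth, X_6=5
t=6: X=5, d=2 → birth, X_7=6

6


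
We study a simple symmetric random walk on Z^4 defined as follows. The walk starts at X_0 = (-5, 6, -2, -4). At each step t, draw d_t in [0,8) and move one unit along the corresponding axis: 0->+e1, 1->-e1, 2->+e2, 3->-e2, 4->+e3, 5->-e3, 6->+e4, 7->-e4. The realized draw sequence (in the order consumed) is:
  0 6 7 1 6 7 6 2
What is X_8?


(-5, 7, -2, -3)

t=0: X=(-5, 6, -2, -4), d=0 → +e1, X_1=(-4, 6, -2, -4)
t=1: X=(-4, 6, -2, -4), d=6 → +e4, X_2=(-4, 6, -2, -3)
t=2: X=(-4, 6, -2, -3), d=7 → -e4, X_3=(-4, 6, -2, -4)
t=3: X=(-4, 6, -2, -4), d=1 → -e1, X_4=(-5, 6, -2, -4)
t=4: X=(-5, 6, -2, -4), d=6 → +e4, X_5=(-5, 6, -2, -3)
t=5: X=(-5, 6, -2, -3), d=7 → -e4, X_6=(-5, 6, -2, -4)
t=6: X=(-5, 6, -2, -4), d=6 → +e4, X_7=(-5, 6, -2, -3)
t=7: X=(-5, 6, -2, -3), d=2 → +e2, X_8=(-5, 7, -2, -3)


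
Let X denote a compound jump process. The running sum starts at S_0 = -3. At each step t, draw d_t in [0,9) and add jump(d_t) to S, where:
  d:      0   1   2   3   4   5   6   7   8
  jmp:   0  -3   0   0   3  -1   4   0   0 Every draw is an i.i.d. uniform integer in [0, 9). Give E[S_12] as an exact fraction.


1

Outcome values over d=0..8: [0, -3, 0, 0, 3, -1, 4, 0, 0]
Σy = 3, Σy² = 35, M = 9
μ = 3/9 = 1/3,  σ² = 35/9 − (1/3)² = 34/9
E[S_12] = -3 + 12·(1/3) = 1


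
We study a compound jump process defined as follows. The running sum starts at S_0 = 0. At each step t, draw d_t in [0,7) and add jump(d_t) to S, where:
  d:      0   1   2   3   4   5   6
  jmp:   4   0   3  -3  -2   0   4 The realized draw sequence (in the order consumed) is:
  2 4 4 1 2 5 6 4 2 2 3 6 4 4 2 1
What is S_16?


t=0: S=0, d=2, jump=3, S_1=3
t=1: S=3, d=4, jump=-2, S_2=1
t=2: S=1, d=4, jump=-2, S_3=-1
t=3: S=-1, d=1, jump=0, S_4=-1
t=4: S=-1, d=2, jump=3, S_5=2
t=5: S=2, d=5, jump=0, S_6=2
t=6: S=2, d=6, jump=4, S_7=6
t=7: S=6, d=4, jump=-2, S_8=4
t=8: S=4, d=2, jump=3, S_9=7
t=9: S=7, d=2, jump=3, S_10=10
t=10: S=10, d=3, jump=-3, S_11=7
t=11: S=7, d=6, jump=4, S_12=11
t=12: S=11, d=4, jump=-2, S_13=9
t=13: S=9, d=4, jump=-2, S_14=7
t=14: S=7, d=2, jump=3, S_15=10
t=15: S=10, d=1, jump=0, S_16=10

10


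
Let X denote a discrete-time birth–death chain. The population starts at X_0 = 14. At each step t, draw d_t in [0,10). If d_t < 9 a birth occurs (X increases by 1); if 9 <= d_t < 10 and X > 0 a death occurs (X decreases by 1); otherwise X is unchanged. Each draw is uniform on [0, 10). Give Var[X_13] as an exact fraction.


X can drop by at most 1 per step and X_0 = 14 > T = 13, so X_t >= 14 − t >= 1 > 0 for every t <= 13: the floor at 0 (the 'and X > 0' condition) never binds. Hence X_13 = X_0 + Σ_{t<13} Y_t with i.i.d. increments Y_t = y(d_t) ∈ {+1, −1, 0}.
Outcome values over d=0..9: [1, 1, 1, 1, 1, 1, 1, 1, 1, -1]
Σy = 8, Σy² = 10, M = 10
μ = 8/10 = 4/5,  σ² = 10/10 − (4/5)² = 9/25
Independent increments: Var[X_13] = 13·σ² = 13·(9/25) = 117/25

117/25


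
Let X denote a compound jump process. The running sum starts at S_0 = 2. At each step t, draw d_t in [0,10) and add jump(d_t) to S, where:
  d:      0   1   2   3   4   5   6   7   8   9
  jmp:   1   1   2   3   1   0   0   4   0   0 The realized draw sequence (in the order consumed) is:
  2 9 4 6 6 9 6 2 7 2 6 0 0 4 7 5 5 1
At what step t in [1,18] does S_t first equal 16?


14

t=0: S=2, d=2, jump=2, S_1=4
t=1: S=4, d=9, jump=0, S_2=4
t=2: S=4, d=4, jump=1, S_3=5
t=3: S=5, d=6, jump=0, S_4=5
t=4: S=5, d=6, jump=0, S_5=5
t=5: S=5, d=9, jump=0, S_6=5
t=6: S=5, d=6, jump=0, S_7=5
t=7: S=5, d=2, jump=2, S_8=7
t=8: S=7, d=7, jump=4, S_9=11
t=9: S=11, d=2, jump=2, S_10=13
t=10: S=13, d=6, jump=0, S_11=13
t=11: S=13, d=0, jump=1, S_12=14
t=12: S=14, d=0, jump=1, S_13=15
t=13: S=15, d=4, jump=1, S_14=16
t=14: S=16, d=7, jump=4, S_15=20
t=15: S=20, d=5, jump=0, S_16=20
t=16: S=20, d=5, jump=0, S_17=20
t=17: S=20, d=1, jump=1, S_18=21


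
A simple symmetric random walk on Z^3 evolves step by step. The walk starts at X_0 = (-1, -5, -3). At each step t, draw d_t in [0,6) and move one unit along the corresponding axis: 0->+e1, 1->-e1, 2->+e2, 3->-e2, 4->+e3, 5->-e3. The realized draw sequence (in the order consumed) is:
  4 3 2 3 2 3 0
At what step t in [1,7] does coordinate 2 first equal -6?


t=0: X=(-1, -5, -3), d=4 → +e3, X_1=(-1, -5, -2)
t=1: X=(-1, -5, -2), d=3 → -e2, X_2=(-1, -6, -2)
t=2: X=(-1, -6, -2), d=2 → +e2, X_3=(-1, -5, -2)
t=3: X=(-1, -5, -2), d=3 → -e2, X_4=(-1, -6, -2)
t=4: X=(-1, -6, -2), d=2 → +e2, X_5=(-1, -5, -2)
t=5: X=(-1, -5, -2), d=3 → -e2, X_6=(-1, -6, -2)
t=6: X=(-1, -6, -2), d=0 → +e1, X_7=(0, -6, -2)

2


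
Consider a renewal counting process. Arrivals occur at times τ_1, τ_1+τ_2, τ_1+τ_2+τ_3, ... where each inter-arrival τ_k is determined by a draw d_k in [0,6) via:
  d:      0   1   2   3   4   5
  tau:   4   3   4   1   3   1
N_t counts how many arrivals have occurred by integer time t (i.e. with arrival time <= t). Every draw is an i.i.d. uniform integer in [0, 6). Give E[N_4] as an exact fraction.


112/81

Inter-arrival values over d=0..5: [4, 3, 4, 1, 3, 1]
Each d has probability 1/6, so the pmf of τ is: f(1) = 1/3, f(3) = 1/3, f(4) = 1/3
Renewal equation for m(n) = E[N_n]: condition on τ_1 = k (if k <= n, one arrival plus a fresh copy on the remaining n−k steps): m(n) = F(n) + Σ_{k<=n} f(k)·m(n−k), where F(n) = P(τ <= n) and m(0) = 0
m(1) = F(1) = 1/3
m(2) = F(2) + f(1)·m(1) = 1/3 + 1/3·1/3 = 4/9
m(3) = F(3) + f(1)·m(2) = 2/3 + 1/3·4/9 = 22/27
m(4) = F(4) + f(1)·m(3) + f(3)·m(1) = 1 + 1/3·22/27 + 1/3·1/3 = 112/81
E[N_4] = m(4) = 112/81


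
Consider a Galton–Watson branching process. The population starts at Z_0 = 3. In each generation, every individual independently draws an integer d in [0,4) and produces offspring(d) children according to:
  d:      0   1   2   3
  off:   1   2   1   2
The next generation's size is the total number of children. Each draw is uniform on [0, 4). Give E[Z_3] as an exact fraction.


Outcome values over d=0..3: [1, 2, 1, 2]
Σy = 6, Σy² = 10, M = 4
μ = 6/4 = 3/2,  σ² = 10/4 − (3/2)² = 1/4
E[Z_0] = 3
E[Z_1] = 3/2·E[Z_0] = 9/2
E[Z_2] = 3/2·E[Z_1] = 27/4
E[Z_3] = 3/2·E[Z_2] = 81/8

81/8


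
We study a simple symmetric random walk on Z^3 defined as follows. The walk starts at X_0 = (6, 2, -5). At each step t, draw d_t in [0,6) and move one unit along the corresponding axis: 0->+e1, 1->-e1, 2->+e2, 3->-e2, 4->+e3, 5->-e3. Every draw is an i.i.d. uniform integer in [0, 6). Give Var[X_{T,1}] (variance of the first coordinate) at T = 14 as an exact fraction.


Outcome values over d=0..5: [1, -1, 0, 0, 0, 0]
Σy = 0, Σy² = 2, M = 6
μ = 0/6 = 0,  σ² = 2/6 − (0)² = 1/3
Independent increments: Var[X_14] = 14·σ² = 14·(1/3) = 14/3

14/3


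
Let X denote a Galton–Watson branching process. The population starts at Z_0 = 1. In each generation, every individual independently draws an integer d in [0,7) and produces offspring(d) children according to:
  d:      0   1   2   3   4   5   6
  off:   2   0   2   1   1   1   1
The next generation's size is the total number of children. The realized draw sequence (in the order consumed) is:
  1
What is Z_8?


0

gen 0: Z_0=1, draws=[1], offspring=[0], Z_1=0
gen 1: Z_1=0, draws=[], offspring=[], Z_2=0
gen 2: Z_2=0, draws=[], offspring=[], Z_3=0
gen 3: Z_3=0, draws=[], offspring=[], Z_4=0
gen 4: Z_4=0, draws=[], offspring=[], Z_5=0
gen 5: Z_5=0, draws=[], offspring=[], Z_6=0
gen 6: Z_6=0, draws=[], offspring=[], Z_7=0
gen 7: Z_7=0, draws=[], offspring=[], Z_8=0


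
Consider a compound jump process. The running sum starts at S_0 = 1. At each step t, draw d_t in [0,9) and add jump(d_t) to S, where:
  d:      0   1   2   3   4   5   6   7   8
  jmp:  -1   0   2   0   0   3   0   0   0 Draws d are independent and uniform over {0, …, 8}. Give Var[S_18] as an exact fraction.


Outcome values over d=0..8: [-1, 0, 2, 0, 0, 3, 0, 0, 0]
Σy = 4, Σy² = 14, M = 9
μ = 4/9 = 4/9,  σ² = 14/9 − (4/9)² = 110/81
Independent increments: Var[S_18] = 18·σ² = 18·(110/81) = 220/9

220/9


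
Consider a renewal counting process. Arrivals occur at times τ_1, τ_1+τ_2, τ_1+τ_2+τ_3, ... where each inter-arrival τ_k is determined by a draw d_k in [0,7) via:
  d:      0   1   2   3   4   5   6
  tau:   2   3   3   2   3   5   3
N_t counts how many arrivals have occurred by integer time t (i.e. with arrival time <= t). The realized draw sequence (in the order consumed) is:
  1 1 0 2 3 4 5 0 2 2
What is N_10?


draw d_1=1: τ_1=3, arrival time A_1=3
draw d_2=1: τ_2=3, arrival time A_2=6
draw d_3=0: τ_3=2, arrival time A_3=8
draw d_4=2: τ_4=3, arrival time A_4=11
draw d_5=3: τ_5=2, arrival time A_5=13
draw d_6=4: τ_6=3, arrival time A_6=16
draw d_7=5: τ_7=5, arrival time A_7=21
draw d_8=0: τ_8=2, arrival time A_8=23
draw d_9=2: τ_9=3, arrival time A_9=26
draw d_10=2: τ_10=3, arrival time A_10=29
N_t over t=0..10: 0:0 1:0 2:0 3:1 4:1 5:1 6:2 7:2 8:3 9:3 10:3

3


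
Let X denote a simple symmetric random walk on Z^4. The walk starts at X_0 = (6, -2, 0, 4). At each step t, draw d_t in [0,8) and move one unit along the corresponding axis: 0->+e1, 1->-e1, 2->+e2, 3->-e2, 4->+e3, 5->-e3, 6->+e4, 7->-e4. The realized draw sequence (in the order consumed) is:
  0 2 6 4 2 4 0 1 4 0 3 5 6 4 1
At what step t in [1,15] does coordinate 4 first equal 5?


3

t=0: X=(6, -2, 0, 4), d=0 → +e1, X_1=(7, -2, 0, 4)
t=1: X=(7, -2, 0, 4), d=2 → +e2, X_2=(7, -1, 0, 4)
t=2: X=(7, -1, 0, 4), d=6 → +e4, X_3=(7, -1, 0, 5)
t=3: X=(7, -1, 0, 5), d=4 → +e3, X_4=(7, -1, 1, 5)
t=4: X=(7, -1, 1, 5), d=2 → +e2, X_5=(7, 0, 1, 5)
t=5: X=(7, 0, 1, 5), d=4 → +e3, X_6=(7, 0, 2, 5)
t=6: X=(7, 0, 2, 5), d=0 → +e1, X_7=(8, 0, 2, 5)
t=7: X=(8, 0, 2, 5), d=1 → -e1, X_8=(7, 0, 2, 5)
t=8: X=(7, 0, 2, 5), d=4 → +e3, X_9=(7, 0, 3, 5)
t=9: X=(7, 0, 3, 5), d=0 → +e1, X_10=(8, 0, 3, 5)
t=10: X=(8, 0, 3, 5), d=3 → -e2, X_11=(8, -1, 3, 5)
t=11: X=(8, -1, 3, 5), d=5 → -e3, X_12=(8, -1, 2, 5)
t=12: X=(8, -1, 2, 5), d=6 → +e4, X_13=(8, -1, 2, 6)
t=13: X=(8, -1, 2, 6), d=4 → +e3, X_14=(8, -1, 3, 6)
t=14: X=(8, -1, 3, 6), d=1 → -e1, X_15=(7, -1, 3, 6)
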